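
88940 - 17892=71048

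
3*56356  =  169068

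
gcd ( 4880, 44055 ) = 5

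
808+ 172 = 980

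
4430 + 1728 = 6158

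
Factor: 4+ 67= 71  =  71^1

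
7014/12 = 1169/2 = 584.50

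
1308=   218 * 6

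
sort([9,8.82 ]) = [8.82,9]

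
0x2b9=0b1010111001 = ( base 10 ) 697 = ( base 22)19F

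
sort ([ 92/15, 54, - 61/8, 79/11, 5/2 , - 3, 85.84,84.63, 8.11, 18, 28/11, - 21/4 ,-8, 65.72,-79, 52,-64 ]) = [-79,-64, - 8, - 61/8,-21/4,-3,5/2,28/11, 92/15, 79/11, 8.11,18,  52, 54, 65.72, 84.63, 85.84 ] 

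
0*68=0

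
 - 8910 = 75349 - 84259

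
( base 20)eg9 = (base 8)13451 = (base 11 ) 4500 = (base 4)1130221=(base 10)5929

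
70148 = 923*76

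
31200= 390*80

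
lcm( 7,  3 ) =21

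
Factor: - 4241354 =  - 2^1*13^1 * 163129^1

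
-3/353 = -1  +  350/353 = - 0.01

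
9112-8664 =448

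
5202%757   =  660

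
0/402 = 0 = 0.00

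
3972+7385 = 11357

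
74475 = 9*8275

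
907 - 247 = 660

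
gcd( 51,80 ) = 1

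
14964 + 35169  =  50133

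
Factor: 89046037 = 29^1*3070553^1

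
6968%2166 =470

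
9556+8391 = 17947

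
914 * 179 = 163606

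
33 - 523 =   -  490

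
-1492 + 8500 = 7008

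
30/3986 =15/1993 = 0.01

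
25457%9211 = 7035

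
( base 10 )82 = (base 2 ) 1010010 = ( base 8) 122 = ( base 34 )2e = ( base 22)3G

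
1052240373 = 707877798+344362575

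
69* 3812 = 263028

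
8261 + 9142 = 17403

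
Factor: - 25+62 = 37 =37^1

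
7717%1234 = 313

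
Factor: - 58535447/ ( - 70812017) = 19^1 *439^(  -  1)* 161303^( - 1)*3080813^1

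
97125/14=6937+1/2 = 6937.50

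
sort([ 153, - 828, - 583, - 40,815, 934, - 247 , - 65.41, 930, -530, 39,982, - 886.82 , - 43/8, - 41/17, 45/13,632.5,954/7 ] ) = [ - 886.82,- 828, - 583 , -530, - 247, - 65.41, - 40, - 43/8, - 41/17, 45/13, 39, 954/7, 153, 632.5,815, 930,934, 982]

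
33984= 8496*4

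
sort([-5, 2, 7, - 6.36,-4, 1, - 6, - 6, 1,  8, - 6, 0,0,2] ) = [-6.36,-6, - 6,-6, - 5, - 4,0, 0,  1,1, 2,2,  7, 8] 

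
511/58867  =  511/58867 = 0.01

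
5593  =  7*799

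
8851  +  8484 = 17335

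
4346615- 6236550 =-1889935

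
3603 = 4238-635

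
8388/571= 8388/571 = 14.69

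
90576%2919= 87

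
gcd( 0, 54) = 54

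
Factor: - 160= -2^5 * 5^1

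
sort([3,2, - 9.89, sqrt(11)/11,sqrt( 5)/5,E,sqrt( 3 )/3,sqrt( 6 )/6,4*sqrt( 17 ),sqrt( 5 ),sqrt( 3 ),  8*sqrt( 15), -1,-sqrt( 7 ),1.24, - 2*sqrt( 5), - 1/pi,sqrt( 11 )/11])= [  -  9.89, - 2*sqrt( 5), - sqrt(7 ),- 1, - 1/pi,sqrt( 11 )/11,  sqrt( 11)/11,sqrt( 6)/6,sqrt( 5) /5,sqrt( 3)/3,1.24, sqrt ( 3),2, sqrt( 5 ), E,3,4*sqrt(17 ) , 8*sqrt( 15)]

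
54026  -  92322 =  - 38296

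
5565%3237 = 2328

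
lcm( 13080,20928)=104640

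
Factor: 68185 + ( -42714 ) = 25471^1 = 25471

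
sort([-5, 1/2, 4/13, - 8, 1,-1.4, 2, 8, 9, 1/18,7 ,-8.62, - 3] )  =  [ - 8.62, - 8,-5 , - 3, - 1.4, 1/18 , 4/13, 1/2 , 1, 2 , 7, 8,9] 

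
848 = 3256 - 2408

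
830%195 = 50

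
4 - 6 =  - 2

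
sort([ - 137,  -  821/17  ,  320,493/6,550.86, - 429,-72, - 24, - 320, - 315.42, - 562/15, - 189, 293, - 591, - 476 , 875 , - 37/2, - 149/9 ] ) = [ - 591, - 476, - 429, - 320, - 315.42, - 189, - 137, - 72, - 821/17, - 562/15,-24, - 37/2, - 149/9,493/6 , 293,320,550.86,875 ] 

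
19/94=19/94 = 0.20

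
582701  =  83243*7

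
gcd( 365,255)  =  5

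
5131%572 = 555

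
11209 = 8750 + 2459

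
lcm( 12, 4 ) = 12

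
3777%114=15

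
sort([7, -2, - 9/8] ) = [  -  2, - 9/8, 7 ] 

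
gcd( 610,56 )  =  2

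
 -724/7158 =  - 362/3579 = - 0.10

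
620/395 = 124/79 = 1.57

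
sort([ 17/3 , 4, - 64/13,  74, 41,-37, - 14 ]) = [ - 37, - 14 , -64/13, 4,17/3,41, 74 ] 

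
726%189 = 159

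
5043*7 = 35301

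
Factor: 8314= 2^1*4157^1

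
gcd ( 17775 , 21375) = 225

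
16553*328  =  5429384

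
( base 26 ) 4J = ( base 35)3I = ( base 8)173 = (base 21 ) 5i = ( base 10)123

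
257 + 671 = 928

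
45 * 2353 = 105885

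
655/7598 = 5/58=0.09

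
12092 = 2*6046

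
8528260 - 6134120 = 2394140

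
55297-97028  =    -  41731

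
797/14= 797/14 = 56.93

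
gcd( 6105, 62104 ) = 1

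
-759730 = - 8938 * 85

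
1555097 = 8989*173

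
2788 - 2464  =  324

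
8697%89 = 64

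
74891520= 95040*788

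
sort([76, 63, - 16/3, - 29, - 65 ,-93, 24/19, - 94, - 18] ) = [ - 94,- 93,-65,  -  29, - 18, - 16/3, 24/19, 63,76]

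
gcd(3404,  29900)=92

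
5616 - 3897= 1719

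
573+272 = 845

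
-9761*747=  - 7291467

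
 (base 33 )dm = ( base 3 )121201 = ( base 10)451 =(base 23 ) je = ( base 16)1c3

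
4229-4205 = 24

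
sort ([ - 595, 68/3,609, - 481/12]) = [ - 595,-481/12, 68/3, 609]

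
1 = 1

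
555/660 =37/44 = 0.84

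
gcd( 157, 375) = 1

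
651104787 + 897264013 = 1548368800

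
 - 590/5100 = - 59/510 = - 0.12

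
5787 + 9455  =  15242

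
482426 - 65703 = 416723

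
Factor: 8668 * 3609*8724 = 2^4*3^3*11^1 * 197^1*401^1 * 727^1 = 272911251888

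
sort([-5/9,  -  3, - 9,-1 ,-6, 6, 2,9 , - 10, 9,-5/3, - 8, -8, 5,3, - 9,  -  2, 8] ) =[-10,  -  9, - 9,-8, - 8,-6,-3,-2, - 5/3, - 1, -5/9, 2 , 3, 5, 6, 8,9, 9]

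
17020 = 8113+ 8907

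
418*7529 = 3147122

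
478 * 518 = 247604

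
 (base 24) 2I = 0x42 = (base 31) 24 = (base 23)2k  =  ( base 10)66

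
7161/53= 7161/53= 135.11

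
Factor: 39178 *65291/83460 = 1278985399/41730  =  2^(-1)*3^ ( - 1)*5^(-1 ) * 13^( - 1 )*19^1  *107^ ( - 1 )*109^1*599^1*1031^1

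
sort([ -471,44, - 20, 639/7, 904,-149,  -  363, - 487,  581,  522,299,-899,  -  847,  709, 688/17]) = [ - 899, - 847,-487, - 471, - 363,- 149, - 20,688/17,44,  639/7,  299,522,581 , 709 , 904]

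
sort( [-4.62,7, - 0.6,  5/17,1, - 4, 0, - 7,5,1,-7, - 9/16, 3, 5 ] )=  [  -  7, - 7, - 4.62, - 4, - 0.6, - 9/16, 0,5/17, 1, 1,  3, 5,5, 7 ] 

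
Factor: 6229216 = 2^5*7^1*27809^1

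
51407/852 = 51407/852 = 60.34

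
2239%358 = 91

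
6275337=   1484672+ 4790665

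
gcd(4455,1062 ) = 9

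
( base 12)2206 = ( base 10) 3750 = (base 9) 5126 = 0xea6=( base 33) 3EL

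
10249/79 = 129 + 58/79 = 129.73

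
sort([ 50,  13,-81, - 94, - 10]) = [ - 94 , - 81,-10, 13,50]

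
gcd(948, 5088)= 12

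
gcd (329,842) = 1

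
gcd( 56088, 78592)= 8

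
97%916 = 97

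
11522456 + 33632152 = 45154608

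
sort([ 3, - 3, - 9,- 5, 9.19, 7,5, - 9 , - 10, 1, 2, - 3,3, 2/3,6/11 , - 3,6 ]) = [ - 10, - 9, - 9, - 5, - 3,  -  3, - 3, 6/11, 2/3, 1, 2, 3, 3, 5, 6,  7, 9.19]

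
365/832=365/832 = 0.44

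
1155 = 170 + 985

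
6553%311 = 22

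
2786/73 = 2786/73 = 38.16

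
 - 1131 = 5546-6677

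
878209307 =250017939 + 628191368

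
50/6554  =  25/3277 = 0.01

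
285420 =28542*10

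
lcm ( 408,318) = 21624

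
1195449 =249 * 4801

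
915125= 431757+483368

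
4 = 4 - 0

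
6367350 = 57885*110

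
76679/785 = 97 + 534/785 = 97.68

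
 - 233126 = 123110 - 356236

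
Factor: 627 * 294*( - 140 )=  - 25807320= - 2^3*3^2*5^1 * 7^3*11^1*19^1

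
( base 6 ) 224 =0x58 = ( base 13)6a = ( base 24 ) 3G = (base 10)88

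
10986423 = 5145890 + 5840533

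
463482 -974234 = - 510752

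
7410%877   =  394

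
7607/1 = 7607 = 7607.00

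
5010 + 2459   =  7469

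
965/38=25 + 15/38 = 25.39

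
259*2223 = 575757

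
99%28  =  15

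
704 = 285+419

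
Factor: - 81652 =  - 2^2*137^1*149^1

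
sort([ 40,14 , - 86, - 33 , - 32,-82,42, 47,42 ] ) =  [ - 86,  -  82, - 33, - 32, 14,40,42,42,47]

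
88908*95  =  8446260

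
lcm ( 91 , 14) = 182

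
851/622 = 851/622 = 1.37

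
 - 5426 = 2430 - 7856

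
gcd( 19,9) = 1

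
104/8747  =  104/8747 = 0.01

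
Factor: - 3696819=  -3^1*7^1*401^1*439^1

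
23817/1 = 23817=23817.00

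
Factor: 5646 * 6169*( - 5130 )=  - 2^2*3^4*5^1*19^1*31^1* 199^1*941^1 = -178678792620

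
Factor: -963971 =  - 863^1*1117^1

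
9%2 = 1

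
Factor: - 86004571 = - 31^1*61^1*45481^1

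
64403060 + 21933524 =86336584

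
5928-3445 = 2483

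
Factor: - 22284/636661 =-2^2*3^2*79^( - 1 ) * 619^1*8059^(-1)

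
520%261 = 259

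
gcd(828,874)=46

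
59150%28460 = 2230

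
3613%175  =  113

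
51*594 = 30294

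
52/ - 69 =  - 1 +17/69 = - 0.75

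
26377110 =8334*3165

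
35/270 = 7/54 =0.13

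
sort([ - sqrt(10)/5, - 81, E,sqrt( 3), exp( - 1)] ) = [-81 , - sqrt( 10)/5 , exp ( - 1),  sqrt( 3 ), E] 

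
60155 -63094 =  -  2939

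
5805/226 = 5805/226 = 25.69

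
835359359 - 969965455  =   - 134606096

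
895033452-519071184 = 375962268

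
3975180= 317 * 12540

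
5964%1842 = 438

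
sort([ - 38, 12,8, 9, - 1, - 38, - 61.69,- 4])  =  [ - 61.69, - 38,-38, - 4 , - 1, 8, 9 , 12]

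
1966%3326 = 1966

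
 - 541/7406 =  - 541/7406 = - 0.07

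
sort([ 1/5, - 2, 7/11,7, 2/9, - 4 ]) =[  -  4,  -  2,1/5,2/9,7/11,  7]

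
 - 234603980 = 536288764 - 770892744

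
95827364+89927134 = 185754498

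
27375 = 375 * 73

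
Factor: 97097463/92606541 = 32365821/30868847=3^1*29^(  -  1)*191^(  -  1)*1321^1*5573^( - 1)*8167^1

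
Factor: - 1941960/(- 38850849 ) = 647320/12950283= 2^3 * 3^( - 1 )*5^1*1487^( - 1 )*2903^(-1)*16183^1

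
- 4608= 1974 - 6582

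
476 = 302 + 174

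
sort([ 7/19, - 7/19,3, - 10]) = [ - 10, - 7/19,7/19, 3 ]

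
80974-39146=41828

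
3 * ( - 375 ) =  - 1125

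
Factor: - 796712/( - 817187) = 2^3*41^1*347^1*116741^( - 1 )= 113816/116741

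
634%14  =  4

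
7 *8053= 56371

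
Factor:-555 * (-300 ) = 2^2*3^2*5^3*37^1=166500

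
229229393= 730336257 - 501106864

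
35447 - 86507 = -51060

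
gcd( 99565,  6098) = 1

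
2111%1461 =650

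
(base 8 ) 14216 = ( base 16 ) 188e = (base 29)7dm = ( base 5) 200121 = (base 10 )6286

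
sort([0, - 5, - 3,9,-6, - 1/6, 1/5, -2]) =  [-6,- 5, - 3, - 2,-1/6,0,1/5,9]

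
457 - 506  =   - 49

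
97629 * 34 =3319386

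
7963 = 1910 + 6053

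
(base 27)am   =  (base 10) 292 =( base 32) 94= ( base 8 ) 444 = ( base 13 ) 196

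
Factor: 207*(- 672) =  - 139104= -2^5 * 3^3*7^1* 23^1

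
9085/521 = 9085/521 = 17.44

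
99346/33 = 3010 + 16/33=3010.48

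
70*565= 39550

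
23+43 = 66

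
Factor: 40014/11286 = 3^1*11^(-1)*13^1 = 39/11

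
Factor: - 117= -3^2*13^1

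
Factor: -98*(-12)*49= 2^3*3^1*7^4  =  57624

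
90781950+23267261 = 114049211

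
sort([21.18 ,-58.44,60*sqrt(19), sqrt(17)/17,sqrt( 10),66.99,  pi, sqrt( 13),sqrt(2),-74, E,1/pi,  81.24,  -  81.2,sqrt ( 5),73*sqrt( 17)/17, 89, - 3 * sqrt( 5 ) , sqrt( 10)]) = [ -81.2, - 74, - 58.44,-3 *sqrt(5) , sqrt(17)/17 , 1/pi,sqrt(2), sqrt(5),E,pi,  sqrt(10),  sqrt(10), sqrt( 13 ),  73*sqrt( 17)/17,21.18,66.99, 81.24,89,60 * sqrt(19) ] 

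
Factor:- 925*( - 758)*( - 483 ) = - 2^1 * 3^1*5^2*7^1*23^1*37^1*379^1 = -  338655450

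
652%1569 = 652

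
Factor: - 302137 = - 11^3*227^1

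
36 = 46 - 10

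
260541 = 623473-362932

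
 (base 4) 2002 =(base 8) 202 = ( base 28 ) 4I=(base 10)130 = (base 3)11211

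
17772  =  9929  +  7843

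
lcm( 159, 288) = 15264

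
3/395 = 3/395 = 0.01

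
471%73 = 33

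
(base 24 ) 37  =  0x4f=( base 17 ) 4b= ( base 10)79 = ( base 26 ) 31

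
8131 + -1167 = 6964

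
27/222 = 9/74 = 0.12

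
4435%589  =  312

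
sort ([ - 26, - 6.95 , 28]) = [ - 26, - 6.95, 28 ] 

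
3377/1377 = 2 + 623/1377=2.45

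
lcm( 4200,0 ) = 0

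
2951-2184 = 767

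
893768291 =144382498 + 749385793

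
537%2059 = 537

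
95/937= 95/937  =  0.10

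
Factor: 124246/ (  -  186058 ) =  - 23^1*37^1*41^( - 1)* 73^1 * 2269^( - 1) = - 62123/93029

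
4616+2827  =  7443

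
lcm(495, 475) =47025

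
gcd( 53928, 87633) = 6741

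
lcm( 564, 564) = 564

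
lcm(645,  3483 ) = 17415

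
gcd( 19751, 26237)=1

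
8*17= 136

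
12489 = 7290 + 5199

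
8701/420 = 20 + 43/60 = 20.72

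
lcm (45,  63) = 315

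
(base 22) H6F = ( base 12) 4a1b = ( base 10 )8375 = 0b10000010110111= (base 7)33263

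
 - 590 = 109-699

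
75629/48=1575 + 29/48  =  1575.60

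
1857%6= 3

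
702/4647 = 234/1549  =  0.15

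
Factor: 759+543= 2^1*3^1*  7^1 * 31^1 = 1302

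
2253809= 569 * 3961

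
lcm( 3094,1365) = 46410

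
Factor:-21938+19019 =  - 3^1 * 7^1*139^1 = - 2919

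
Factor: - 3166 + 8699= 5533 = 11^1 *503^1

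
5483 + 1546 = 7029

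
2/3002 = 1/1501=0.00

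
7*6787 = 47509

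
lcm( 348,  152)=13224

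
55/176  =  5/16 = 0.31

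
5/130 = 1/26 = 0.04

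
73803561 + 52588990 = 126392551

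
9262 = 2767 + 6495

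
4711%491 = 292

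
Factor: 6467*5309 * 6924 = 2^2 *3^1*29^1*223^1*577^1*5309^1 = 237723789972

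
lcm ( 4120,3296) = 16480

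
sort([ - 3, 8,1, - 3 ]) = [ - 3, - 3,1 , 8 ]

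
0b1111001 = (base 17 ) 72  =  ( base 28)49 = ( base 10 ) 121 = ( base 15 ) 81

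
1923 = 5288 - 3365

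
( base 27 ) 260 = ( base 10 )1620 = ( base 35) 1BA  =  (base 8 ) 3124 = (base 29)1qp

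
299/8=37 + 3/8 = 37.38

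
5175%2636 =2539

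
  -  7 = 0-7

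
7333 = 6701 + 632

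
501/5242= 501/5242 = 0.10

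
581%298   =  283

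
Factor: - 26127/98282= -2^(-1 )*3^2*157^( - 1 )*313^( - 1)*2903^1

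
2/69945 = 2/69945= 0.00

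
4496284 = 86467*52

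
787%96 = 19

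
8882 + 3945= 12827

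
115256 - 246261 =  - 131005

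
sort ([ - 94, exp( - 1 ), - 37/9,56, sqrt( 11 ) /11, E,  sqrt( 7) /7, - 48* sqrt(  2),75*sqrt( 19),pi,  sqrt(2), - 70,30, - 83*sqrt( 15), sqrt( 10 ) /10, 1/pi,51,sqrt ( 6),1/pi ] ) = [ - 83 * sqrt(15 ), - 94, - 70, - 48 * sqrt( 2),- 37/9,sqrt( 11)/11,  sqrt( 10)/10,1/pi, 1/pi,exp( - 1 ), sqrt(7)/7,  sqrt( 2) , sqrt(6 ),E,pi,30,  51,56,  75*sqrt ( 19 )]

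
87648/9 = 29216/3 = 9738.67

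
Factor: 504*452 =2^5*3^2*7^1*113^1 = 227808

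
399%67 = 64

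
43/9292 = 43/9292 = 0.00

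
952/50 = 19 + 1/25=19.04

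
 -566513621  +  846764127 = 280250506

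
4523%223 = 63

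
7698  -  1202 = 6496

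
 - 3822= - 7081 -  - 3259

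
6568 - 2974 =3594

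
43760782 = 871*50242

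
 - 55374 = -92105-  -  36731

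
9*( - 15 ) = -135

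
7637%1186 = 521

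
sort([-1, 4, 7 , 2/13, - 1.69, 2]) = [ - 1.69,-1,2/13, 2, 4, 7] 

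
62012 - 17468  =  44544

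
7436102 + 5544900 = 12981002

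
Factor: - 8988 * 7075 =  - 2^2 * 3^1 * 5^2*7^1*107^1*283^1 = - 63590100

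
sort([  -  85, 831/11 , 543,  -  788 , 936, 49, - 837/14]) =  [ - 788 , - 85 , - 837/14, 49,831/11 , 543,936]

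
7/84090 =7/84090 = 0.00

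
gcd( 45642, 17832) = 6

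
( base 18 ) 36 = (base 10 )60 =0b111100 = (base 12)50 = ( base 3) 2020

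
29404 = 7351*4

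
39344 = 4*9836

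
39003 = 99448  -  60445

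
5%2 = 1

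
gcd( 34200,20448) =72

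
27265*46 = 1254190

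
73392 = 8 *9174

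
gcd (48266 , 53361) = 1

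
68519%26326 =15867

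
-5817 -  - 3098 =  - 2719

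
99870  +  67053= 166923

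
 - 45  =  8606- 8651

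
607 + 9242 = 9849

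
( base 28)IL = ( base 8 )1015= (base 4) 20031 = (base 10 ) 525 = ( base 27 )JC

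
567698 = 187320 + 380378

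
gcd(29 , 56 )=1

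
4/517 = 4/517 = 0.01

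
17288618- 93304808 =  - 76016190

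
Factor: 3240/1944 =5/3 = 3^ ( -1) * 5^1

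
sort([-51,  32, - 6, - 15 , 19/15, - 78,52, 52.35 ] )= [ - 78, - 51,-15 , - 6, 19/15,32, 52, 52.35]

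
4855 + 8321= 13176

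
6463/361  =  17 + 326/361 = 17.90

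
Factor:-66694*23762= - 2^2*109^2*33347^1= -1584782828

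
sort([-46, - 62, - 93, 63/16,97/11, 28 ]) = [ - 93,- 62, - 46, 63/16, 97/11, 28]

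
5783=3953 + 1830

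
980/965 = 1 + 3/193 = 1.02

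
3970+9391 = 13361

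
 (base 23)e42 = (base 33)6t9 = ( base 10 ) 7500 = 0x1d4c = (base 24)d0c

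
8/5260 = 2/1315 = 0.00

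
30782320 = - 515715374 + 546497694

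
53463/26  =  53463/26 = 2056.27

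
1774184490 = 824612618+949571872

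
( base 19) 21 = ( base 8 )47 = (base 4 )213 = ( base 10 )39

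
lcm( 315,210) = 630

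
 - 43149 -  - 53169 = 10020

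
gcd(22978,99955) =1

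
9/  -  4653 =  - 1/517   =  - 0.00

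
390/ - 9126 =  - 1 + 112/117  =  - 0.04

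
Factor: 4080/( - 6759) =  - 1360/2253=- 2^4*3^( - 1)*5^1* 17^1*751^( - 1 )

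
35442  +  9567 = 45009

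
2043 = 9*227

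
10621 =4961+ 5660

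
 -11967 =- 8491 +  - 3476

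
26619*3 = 79857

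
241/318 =241/318 = 0.76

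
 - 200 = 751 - 951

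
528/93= 176/31 = 5.68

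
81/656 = 81/656  =  0.12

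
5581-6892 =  - 1311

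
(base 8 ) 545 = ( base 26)dj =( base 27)d6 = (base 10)357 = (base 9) 436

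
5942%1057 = 657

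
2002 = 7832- 5830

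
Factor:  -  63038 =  - 2^1 * 43^1 * 733^1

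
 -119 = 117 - 236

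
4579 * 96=439584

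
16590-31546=-14956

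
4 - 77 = - 73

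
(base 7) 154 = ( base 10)88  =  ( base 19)4c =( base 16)58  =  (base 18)4g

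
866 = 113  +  753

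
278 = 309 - 31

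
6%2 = 0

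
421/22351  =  421/22351 = 0.02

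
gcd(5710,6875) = 5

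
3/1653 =1/551 = 0.00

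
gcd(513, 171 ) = 171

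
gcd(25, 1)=1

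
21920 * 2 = 43840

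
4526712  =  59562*76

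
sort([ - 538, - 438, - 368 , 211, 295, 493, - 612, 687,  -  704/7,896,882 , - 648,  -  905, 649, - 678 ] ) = [-905,-678, - 648, - 612,-538, - 438,-368,-704/7, 211, 295, 493,649, 687, 882, 896]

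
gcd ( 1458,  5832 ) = 1458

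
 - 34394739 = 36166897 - 70561636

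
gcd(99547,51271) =1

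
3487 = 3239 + 248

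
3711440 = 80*46393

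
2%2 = 0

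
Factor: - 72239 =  - 29^1*47^1*53^1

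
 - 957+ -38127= - 39084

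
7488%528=96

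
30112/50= 15056/25 = 602.24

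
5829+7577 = 13406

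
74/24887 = 74/24887 =0.00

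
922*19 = 17518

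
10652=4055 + 6597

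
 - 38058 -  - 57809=19751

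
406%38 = 26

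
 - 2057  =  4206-6263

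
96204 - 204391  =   - 108187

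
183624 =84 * 2186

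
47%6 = 5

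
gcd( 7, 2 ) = 1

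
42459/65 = 653 + 14/65=653.22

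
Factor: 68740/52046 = 70/53 = 2^1*5^1*7^1*53^( - 1 )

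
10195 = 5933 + 4262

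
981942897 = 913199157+68743740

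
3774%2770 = 1004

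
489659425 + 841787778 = 1331447203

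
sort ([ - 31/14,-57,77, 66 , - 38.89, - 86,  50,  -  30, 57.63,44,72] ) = [ - 86 , -57, - 38.89, - 30, - 31/14,44,50, 57.63,66 , 72, 77]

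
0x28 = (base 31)19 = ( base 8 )50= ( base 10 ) 40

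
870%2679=870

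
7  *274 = 1918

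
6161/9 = 684 + 5/9 = 684.56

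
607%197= 16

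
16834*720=12120480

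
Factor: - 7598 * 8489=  - 64499422 =- 2^1*13^1*29^1*131^1*653^1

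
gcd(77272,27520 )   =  8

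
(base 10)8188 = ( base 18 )174G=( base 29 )9LA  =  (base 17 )1b5b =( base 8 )17774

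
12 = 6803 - 6791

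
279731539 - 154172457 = 125559082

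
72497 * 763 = 55315211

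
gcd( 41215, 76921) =1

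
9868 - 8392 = 1476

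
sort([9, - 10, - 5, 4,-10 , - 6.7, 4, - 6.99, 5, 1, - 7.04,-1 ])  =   [ - 10, - 10, - 7.04,- 6.99, - 6.7,  -  5,-1,1, 4,4, 5, 9 ]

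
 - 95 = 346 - 441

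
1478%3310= 1478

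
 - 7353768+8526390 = 1172622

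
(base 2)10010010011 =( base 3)1121101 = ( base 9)1541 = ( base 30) 191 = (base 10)1171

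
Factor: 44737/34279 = 77/59 = 7^1 * 11^1 *59^( - 1 ) 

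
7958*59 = 469522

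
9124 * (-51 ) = -465324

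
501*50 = 25050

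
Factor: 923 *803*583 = 11^2*13^1 * 53^1*71^1*73^1 = 432101527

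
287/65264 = 287/65264 = 0.00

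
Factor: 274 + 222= 2^4*31^1 = 496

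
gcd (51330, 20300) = 290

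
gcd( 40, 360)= 40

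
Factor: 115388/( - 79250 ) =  - 2^1 *5^( - 3 )*7^1 * 13^1 = - 182/125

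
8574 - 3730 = 4844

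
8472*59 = 499848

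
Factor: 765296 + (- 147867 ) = 617429 = 617429^1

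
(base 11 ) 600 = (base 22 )1b0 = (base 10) 726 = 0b1011010110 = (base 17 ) 28c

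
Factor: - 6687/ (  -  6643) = 3^2*7^(-1 )*13^( - 1 ) * 73^ ( - 1 )*743^1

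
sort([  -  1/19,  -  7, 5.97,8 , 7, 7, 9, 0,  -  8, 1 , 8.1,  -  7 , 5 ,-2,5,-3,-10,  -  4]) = [- 10,  -  8, - 7, - 7 , - 4,- 3,  -  2, - 1/19,0, 1,5, 5,5.97,7, 7, 8,8.1,9]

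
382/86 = 191/43 = 4.44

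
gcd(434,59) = 1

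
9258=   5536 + 3722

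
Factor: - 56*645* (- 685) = 24742200 = 2^3*3^1*5^2*7^1*43^1*137^1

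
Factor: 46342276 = 2^2*11585569^1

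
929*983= 913207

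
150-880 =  - 730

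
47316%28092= 19224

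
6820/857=6820/857= 7.96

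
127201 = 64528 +62673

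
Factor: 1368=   2^3*3^2*19^1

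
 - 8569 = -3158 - 5411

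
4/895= 4/895= 0.00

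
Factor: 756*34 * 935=2^3*3^3* 5^1*7^1*11^1*17^2 = 24033240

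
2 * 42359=84718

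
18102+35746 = 53848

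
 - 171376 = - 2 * 85688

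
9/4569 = 3/1523=0.00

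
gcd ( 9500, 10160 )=20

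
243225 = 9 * 27025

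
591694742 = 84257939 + 507436803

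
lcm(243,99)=2673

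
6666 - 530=6136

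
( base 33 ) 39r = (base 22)795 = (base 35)2WL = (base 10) 3591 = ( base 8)7007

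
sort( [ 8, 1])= [ 1,8 ]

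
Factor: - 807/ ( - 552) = 269/184 = 2^ ( - 3 ) *23^( - 1)*269^1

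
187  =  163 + 24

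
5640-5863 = -223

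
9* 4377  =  39393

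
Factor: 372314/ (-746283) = -2^1*3^( - 1)*17^( - 1)  *  14633^(- 1 )*186157^1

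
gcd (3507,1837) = 167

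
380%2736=380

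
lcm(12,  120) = 120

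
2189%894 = 401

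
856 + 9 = 865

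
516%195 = 126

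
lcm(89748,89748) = 89748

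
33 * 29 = 957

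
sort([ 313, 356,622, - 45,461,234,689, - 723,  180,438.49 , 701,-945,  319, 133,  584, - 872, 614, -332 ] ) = [ - 945, - 872, - 723,-332, - 45, 133, 180, 234,  313,319,356,438.49,461 , 584 , 614,622,  689 , 701]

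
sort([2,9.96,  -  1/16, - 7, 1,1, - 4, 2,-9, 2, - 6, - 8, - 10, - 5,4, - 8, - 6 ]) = [ - 10, - 9, - 8 , - 8,-7  , - 6,-6,-5, - 4,  -  1/16,  1, 1 , 2,2 , 2, 4,  9.96 ] 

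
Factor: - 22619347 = - 151^1*163^1*919^1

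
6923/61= 113 + 30/61 = 113.49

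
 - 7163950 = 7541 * ( - 950)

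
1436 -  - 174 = 1610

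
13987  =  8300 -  - 5687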